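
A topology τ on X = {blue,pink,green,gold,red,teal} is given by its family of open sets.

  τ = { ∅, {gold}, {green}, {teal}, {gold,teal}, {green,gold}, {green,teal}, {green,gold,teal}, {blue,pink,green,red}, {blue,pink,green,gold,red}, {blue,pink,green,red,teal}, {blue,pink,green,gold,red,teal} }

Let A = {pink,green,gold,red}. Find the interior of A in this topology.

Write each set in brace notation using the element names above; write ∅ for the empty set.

{green,gold}

U open, U⊆A: ∅, {gold}, {green}, {green,gold}. int(A) = ⋃ = {green,gold}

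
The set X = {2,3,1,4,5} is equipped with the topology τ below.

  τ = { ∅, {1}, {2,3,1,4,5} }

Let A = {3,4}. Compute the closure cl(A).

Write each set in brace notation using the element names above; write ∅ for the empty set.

cl via duality: int({2,1,5}) = {1}, so X∖{1} = {2,3,4,5}

{2,3,4,5}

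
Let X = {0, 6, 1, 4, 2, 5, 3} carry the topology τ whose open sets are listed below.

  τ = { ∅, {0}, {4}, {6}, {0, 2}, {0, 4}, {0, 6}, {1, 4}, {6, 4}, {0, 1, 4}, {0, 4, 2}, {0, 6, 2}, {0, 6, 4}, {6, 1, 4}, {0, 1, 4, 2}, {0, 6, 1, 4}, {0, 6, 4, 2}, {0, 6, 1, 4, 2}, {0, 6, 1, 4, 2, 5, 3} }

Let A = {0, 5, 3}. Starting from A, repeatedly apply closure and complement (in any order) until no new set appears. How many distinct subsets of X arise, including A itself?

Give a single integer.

8

complement {6, 1, 4, 2}; its interior {6, 1, 4}; cl(A) = X∖{6, 1, 4} = {0, 2, 5, 3}
With k = closure, c = complement:
  1. A     = {0, 5, 3}
  2. kA    = {0, 2, 5, 3}
  3. cA    = {6, 1, 4, 2}
  4. ckA   = {6, 1, 4}
  5. kcA   = {6, 1, 4, 2, 5, 3}
  6. kckA  = {6, 1, 4, 5, 3}
  7. ckcA  = {0}
  8. ckckA = {0, 2}
k, c of each give nothing new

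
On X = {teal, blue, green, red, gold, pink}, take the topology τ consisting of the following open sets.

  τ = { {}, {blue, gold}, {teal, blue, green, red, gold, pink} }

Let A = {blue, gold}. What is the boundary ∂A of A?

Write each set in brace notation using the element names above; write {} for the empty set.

open subsets of A: {}, {blue, gold}; so int(A) = {blue, gold}
closure: X∖int(X∖A) = X∖{} = {teal, blue, green, red, gold, pink}
∂A = {teal, blue, green, red, gold, pink} minus {blue, gold} = {teal, green, red, pink}

{teal, green, red, pink}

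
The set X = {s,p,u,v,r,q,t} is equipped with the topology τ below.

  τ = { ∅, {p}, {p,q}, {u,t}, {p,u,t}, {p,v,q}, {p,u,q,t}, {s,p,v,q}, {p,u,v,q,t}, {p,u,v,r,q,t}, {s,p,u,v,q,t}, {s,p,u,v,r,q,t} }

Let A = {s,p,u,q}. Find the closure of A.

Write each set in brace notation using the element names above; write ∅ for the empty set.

{s,p,u,v,r,q,t}

cl via duality: int({v,r,t}) = ∅, so X∖∅ = {s,p,u,v,r,q,t}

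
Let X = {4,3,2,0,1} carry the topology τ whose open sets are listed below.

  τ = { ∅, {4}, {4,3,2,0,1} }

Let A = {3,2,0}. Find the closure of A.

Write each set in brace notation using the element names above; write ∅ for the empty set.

X∖A={4,1}, int(X∖A)={4}, hence cl(A)={3,2,0,1}

{3,2,0,1}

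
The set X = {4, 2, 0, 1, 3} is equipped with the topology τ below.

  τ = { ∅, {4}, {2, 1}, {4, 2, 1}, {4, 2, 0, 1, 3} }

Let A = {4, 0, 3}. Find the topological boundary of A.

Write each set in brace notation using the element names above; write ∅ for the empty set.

{0, 3}

U open, U⊆A: ∅, {4}. int(A) = ⋃ = {4}
X∖A={2, 1}, int(X∖A)={2, 1}, hence cl(A)={4, 0, 3}
∂A: remove int from cl → {0, 3}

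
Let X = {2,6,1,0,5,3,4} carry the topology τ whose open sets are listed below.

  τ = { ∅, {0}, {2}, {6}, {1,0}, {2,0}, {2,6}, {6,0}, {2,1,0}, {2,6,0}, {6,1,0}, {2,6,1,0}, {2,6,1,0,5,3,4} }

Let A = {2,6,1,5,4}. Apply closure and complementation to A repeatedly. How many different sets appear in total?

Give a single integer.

8

cl via duality: int({0,3}) = {0}, so X∖{0} = {2,6,1,5,3,4}
Write k for closure, c for complement:
  1. A     = {2,6,1,5,4}
  2. kA    = {2,6,1,5,3,4}
  3. cA    = {0,3}
  4. ckA   = {0}
  5. kcA   = {1,0,5,3,4}
  6. ckcA  = {2,6}
  7. kckcA = {2,6,5,3,4}
  8. ckckcA = {1,0}
applying k or c yields no new set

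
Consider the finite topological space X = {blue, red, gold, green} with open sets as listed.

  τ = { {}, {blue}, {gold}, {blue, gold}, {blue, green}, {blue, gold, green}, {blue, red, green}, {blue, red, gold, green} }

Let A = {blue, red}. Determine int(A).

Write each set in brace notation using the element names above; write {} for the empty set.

{blue}

opens ⊆ A: {}, {blue}; union → int = {blue}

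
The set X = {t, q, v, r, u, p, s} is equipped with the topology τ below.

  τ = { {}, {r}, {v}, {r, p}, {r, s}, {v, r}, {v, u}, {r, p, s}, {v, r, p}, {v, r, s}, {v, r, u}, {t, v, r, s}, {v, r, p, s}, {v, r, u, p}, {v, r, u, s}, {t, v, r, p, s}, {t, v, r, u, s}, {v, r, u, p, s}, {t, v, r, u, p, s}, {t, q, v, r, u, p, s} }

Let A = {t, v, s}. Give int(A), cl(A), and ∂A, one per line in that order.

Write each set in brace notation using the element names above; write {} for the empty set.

int(A) = {v}
cl(A)  = {t, q, v, u, s}
∂A     = {t, q, u, s}

open subsets of A: {}, {v}; so int(A) = {v}
closure: X∖int(X∖A) = X∖{r, p} = {t, q, v, u, s}
∂A = {t, q, v, u, s} minus {v} = {t, q, u, s}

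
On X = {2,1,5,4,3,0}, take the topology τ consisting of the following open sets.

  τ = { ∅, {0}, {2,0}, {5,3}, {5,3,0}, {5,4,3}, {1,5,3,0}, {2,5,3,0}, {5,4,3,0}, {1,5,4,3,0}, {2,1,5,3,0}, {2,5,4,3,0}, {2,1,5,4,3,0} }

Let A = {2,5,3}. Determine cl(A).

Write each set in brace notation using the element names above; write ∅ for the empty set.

cl via duality: int({1,4,0}) = {0}, so X∖{0} = {2,1,5,4,3}

{2,1,5,4,3}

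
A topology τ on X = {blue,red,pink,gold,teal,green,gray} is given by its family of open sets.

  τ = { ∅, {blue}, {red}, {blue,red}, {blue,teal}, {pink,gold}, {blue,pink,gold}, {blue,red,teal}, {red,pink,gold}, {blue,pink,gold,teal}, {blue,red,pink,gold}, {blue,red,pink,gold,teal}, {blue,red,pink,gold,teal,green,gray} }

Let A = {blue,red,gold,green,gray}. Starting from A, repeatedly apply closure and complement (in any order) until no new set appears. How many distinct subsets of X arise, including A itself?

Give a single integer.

X∖A={pink,teal}, int(X∖A)=∅, hence cl(A)={blue,red,pink,gold,teal,green,gray}
Orbit (k=closure, c=complement):
  1. A     = {blue,red,gold,green,gray}
  2. kA    = {blue,red,pink,gold,teal,green,gray}
  3. cA    = {pink,teal}
  4. ckA   = ∅
  5. kcA   = {pink,gold,teal,green,gray}
  6. ckcA  = {blue,red}
  7. kckcA = {blue,red,teal,green,gray}
  8. ckckcA = {pink,gold}
  9. kckckcA = {pink,gold,green,gray}
  10. ckckckcA = {blue,red,teal}
(closed under both — stop)

10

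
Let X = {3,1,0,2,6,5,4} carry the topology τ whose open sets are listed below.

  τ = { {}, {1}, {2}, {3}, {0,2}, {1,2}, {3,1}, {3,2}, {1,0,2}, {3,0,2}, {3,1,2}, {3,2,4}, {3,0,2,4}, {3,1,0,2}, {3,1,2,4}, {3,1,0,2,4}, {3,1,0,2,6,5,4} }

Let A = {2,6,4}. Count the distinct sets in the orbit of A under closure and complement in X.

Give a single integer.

8

X∖A={3,1,0,5}, int(X∖A)={3,1}, hence cl(A)={0,2,6,5,4}
Orbit (k=closure, c=complement):
  1. A     = {2,6,4}
  2. kA    = {0,2,6,5,4}
  3. cA    = {3,1,0,5}
  4. ckA   = {3,1}
  5. kcA   = {3,1,0,6,5,4}
  6. kckA  = {3,1,6,5,4}
  7. ckcA  = {2}
  8. ckckA = {0,2}
(closed under both — stop)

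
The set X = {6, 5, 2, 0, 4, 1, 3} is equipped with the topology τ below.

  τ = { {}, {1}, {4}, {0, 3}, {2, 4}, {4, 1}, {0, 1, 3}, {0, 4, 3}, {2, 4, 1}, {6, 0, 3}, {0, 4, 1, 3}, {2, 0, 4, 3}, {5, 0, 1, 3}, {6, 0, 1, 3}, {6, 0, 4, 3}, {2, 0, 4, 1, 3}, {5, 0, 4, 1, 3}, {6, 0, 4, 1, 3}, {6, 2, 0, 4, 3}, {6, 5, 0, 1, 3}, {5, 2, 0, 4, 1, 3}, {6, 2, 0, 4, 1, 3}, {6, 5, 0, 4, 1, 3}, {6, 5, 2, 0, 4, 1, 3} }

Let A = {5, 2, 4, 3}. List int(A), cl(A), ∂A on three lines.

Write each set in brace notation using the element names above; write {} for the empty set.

opens ⊆ A: {}, {4}, {2, 4}; union → int = {2, 4}
complement {6, 0, 1}; its interior {1}; cl(A) = X∖{1} = {6, 5, 2, 0, 4, 3}
boundary = {6, 5, 2, 0, 4, 3} ∖ {2, 4} = {6, 5, 0, 3}

int(A) = {2, 4}
cl(A)  = {6, 5, 2, 0, 4, 3}
∂A     = {6, 5, 0, 3}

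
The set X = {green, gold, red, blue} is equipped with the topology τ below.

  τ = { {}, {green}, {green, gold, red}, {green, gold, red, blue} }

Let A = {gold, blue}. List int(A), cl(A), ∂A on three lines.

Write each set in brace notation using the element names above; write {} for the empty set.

int(A) = {}
cl(A)  = {gold, red, blue}
∂A     = {gold, red, blue}

U open, U⊆A: {}. int(A) = ⋃ = {}
X∖A={green, red}, int(X∖A)={green}, hence cl(A)={gold, red, blue}
∂A: remove int from cl → {gold, red, blue}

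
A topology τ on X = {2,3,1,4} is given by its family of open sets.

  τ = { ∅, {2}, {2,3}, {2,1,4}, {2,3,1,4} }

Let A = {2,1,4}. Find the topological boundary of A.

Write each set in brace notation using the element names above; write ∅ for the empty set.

U open, U⊆A: ∅, {2}, {2,1,4}. int(A) = ⋃ = {2,1,4}
X∖A={3}, int(X∖A)=∅, hence cl(A)={2,3,1,4}
∂A: remove int from cl → {3}

{3}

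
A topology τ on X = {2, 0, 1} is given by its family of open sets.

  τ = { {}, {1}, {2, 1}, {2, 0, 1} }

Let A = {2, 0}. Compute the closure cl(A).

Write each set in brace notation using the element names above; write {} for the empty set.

{2, 0}

complement {1}; its interior {1}; cl(A) = X∖{1} = {2, 0}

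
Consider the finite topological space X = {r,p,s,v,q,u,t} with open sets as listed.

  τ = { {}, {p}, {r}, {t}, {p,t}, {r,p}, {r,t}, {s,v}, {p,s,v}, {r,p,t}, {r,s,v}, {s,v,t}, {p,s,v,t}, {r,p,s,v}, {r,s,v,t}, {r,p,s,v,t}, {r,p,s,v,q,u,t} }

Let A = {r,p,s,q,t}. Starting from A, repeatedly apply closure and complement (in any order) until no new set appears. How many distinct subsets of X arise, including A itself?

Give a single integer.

8

cl via duality: int({v,u}) = {}, so X∖{} = {r,p,s,v,q,u,t}
Write k for closure, c for complement:
  1. A     = {r,p,s,q,t}
  2. kA    = {r,p,s,v,q,u,t}
  3. cA    = {v,u}
  4. ckA   = {}
  5. kcA   = {s,v,q,u}
  6. ckcA  = {r,p,t}
  7. kckcA = {r,p,q,u,t}
  8. ckckcA = {s,v}
applying k or c yields no new set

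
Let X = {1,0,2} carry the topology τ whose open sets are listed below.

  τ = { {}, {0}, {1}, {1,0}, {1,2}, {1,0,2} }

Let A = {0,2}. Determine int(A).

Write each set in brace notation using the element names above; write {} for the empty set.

{0}

interior: largest open inside A is {0} (from {}, {0})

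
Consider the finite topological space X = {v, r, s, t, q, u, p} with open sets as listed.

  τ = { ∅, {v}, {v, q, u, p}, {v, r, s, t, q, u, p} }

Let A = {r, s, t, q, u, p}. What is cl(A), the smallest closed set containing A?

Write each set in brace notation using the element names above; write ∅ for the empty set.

{r, s, t, q, u, p}

closure: X∖int(X∖A) = X∖{v} = {r, s, t, q, u, p}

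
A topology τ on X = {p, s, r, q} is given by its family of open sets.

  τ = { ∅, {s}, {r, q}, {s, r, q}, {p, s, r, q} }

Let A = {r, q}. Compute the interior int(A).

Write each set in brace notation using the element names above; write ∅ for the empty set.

{r, q}

interior: largest open inside A is {r, q} (from ∅, {r, q})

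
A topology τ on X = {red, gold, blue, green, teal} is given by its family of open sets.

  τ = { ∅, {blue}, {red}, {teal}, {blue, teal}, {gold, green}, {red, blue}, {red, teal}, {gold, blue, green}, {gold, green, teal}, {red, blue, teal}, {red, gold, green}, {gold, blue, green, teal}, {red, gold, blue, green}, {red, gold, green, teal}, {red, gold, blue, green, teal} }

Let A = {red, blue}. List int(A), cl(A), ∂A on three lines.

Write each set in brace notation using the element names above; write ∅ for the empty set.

open subsets of A: ∅, {red}, {blue}, {red, blue}; so int(A) = {red, blue}
closure: X∖int(X∖A) = X∖{gold, green, teal} = {red, blue}
∂A = {red, blue} minus {red, blue} = ∅

int(A) = {red, blue}
cl(A)  = {red, blue}
∂A     = ∅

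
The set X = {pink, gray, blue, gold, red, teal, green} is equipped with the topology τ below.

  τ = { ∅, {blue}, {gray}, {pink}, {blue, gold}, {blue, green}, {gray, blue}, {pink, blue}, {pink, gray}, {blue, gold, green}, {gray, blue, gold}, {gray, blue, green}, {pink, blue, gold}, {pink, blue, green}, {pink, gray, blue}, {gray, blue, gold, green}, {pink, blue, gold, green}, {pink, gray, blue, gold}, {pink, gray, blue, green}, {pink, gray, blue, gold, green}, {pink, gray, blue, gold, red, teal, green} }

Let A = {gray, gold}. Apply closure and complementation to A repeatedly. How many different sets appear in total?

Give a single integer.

8

complement {pink, blue, red, teal, green}; its interior {pink, blue, green}; cl(A) = X∖{pink, blue, green} = {gray, gold, red, teal}
With k = closure, c = complement:
  1. A     = {gray, gold}
  2. kA    = {gray, gold, red, teal}
  3. cA    = {pink, blue, red, teal, green}
  4. ckA   = {pink, blue, green}
  5. kcA   = {pink, blue, gold, red, teal, green}
  6. ckcA  = {gray}
  7. kckcA = {gray, red, teal}
  8. ckckcA = {pink, blue, gold, green}
k, c of each give nothing new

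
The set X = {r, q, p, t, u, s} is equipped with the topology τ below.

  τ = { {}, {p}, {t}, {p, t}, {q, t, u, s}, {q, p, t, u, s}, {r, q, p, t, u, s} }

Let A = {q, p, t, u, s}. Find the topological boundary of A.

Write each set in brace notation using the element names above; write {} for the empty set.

{r}

U open, U⊆A: {}, {t}, {p}, {p, t}, {q, t, u, s}, {q, p, t, u, s}. int(A) = ⋃ = {q, p, t, u, s}
X∖A={r}, int(X∖A)={}, hence cl(A)={r, q, p, t, u, s}
∂A: remove int from cl → {r}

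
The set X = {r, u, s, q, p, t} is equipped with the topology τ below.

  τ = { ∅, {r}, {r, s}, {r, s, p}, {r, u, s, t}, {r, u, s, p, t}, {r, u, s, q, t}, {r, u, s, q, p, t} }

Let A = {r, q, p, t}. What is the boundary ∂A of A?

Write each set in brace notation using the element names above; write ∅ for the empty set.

interior: largest open inside A is {r} (from ∅, {r})
cl via duality: int({u, s}) = ∅, so X∖∅ = {r, u, s, q, p, t}
cl∖int = {u, s, q, p, t}

{u, s, q, p, t}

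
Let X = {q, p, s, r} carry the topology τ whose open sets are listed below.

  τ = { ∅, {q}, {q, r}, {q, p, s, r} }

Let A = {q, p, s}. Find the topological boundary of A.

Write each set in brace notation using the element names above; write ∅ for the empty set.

U open, U⊆A: ∅, {q}. int(A) = ⋃ = {q}
X∖A={r}, int(X∖A)=∅, hence cl(A)={q, p, s, r}
∂A: remove int from cl → {p, s, r}

{p, s, r}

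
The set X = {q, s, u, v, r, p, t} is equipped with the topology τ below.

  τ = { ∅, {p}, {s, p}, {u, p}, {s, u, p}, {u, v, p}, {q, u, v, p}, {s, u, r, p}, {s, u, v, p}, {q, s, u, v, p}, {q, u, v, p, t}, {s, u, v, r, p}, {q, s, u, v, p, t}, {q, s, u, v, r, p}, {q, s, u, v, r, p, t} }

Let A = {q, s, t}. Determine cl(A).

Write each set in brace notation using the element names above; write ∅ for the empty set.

{q, s, r, t}

cl via duality: int({u, v, r, p}) = {u, v, p}, so X∖{u, v, p} = {q, s, r, t}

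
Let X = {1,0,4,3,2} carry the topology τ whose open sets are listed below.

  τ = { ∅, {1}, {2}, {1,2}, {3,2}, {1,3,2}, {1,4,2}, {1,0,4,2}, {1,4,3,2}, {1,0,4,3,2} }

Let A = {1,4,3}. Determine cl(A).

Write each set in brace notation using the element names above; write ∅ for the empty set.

{1,0,4,3}

complement {0,2}; its interior {2}; cl(A) = X∖{2} = {1,0,4,3}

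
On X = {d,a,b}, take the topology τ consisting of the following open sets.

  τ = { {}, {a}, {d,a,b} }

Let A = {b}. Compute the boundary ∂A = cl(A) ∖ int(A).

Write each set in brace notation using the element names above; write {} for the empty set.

interior: largest open inside A is {} (from {})
cl via duality: int({d,a}) = {a}, so X∖{a} = {d,b}
cl∖int = {d,b}

{d,b}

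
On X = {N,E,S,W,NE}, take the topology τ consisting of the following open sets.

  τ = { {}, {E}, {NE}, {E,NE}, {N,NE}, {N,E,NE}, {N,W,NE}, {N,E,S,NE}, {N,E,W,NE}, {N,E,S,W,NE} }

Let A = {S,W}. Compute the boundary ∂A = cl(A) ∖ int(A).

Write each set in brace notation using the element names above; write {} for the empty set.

U open, U⊆A: {}. int(A) = ⋃ = {}
X∖A={N,E,NE}, int(X∖A)={N,E,NE}, hence cl(A)={S,W}
∂A: remove int from cl → {S,W}

{S,W}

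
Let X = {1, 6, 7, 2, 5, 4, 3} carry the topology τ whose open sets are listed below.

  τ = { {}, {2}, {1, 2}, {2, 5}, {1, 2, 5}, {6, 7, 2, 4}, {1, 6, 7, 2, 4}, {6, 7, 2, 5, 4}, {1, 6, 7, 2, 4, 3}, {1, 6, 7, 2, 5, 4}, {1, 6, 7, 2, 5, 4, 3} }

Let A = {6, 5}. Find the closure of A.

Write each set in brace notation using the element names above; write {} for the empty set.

{6, 7, 5, 4, 3}

closure: X∖int(X∖A) = X∖{1, 2} = {6, 7, 5, 4, 3}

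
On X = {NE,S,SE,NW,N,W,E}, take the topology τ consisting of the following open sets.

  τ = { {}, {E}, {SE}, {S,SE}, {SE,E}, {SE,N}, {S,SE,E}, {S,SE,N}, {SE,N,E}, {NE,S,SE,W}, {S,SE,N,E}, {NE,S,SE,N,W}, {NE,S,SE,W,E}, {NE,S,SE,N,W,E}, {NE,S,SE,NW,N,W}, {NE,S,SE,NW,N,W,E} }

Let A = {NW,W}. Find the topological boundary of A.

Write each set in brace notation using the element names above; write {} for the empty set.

{NE,NW,W}

U open, U⊆A: {}. int(A) = ⋃ = {}
X∖A={NE,S,SE,N,E}, int(X∖A)={S,SE,N,E}, hence cl(A)={NE,NW,W}
∂A: remove int from cl → {NE,NW,W}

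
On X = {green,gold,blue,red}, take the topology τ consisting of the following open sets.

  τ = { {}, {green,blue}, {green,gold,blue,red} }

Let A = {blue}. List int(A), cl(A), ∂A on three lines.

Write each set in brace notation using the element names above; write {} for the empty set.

open subsets of A: {}; so int(A) = {}
closure: X∖int(X∖A) = X∖{} = {green,gold,blue,red}
∂A = {green,gold,blue,red} minus {} = {green,gold,blue,red}

int(A) = {}
cl(A)  = {green,gold,blue,red}
∂A     = {green,gold,blue,red}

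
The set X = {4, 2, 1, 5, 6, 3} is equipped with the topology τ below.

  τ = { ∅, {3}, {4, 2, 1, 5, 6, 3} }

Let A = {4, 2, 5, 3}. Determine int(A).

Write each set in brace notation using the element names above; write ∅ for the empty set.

opens ⊆ A: ∅, {3}; union → int = {3}

{3}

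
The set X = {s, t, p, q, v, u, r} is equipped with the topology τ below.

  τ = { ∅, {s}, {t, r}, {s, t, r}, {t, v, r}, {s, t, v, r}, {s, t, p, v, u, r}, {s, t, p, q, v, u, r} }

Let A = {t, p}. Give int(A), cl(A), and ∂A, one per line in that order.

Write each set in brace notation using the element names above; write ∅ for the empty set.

open subsets of A: ∅; so int(A) = ∅
closure: X∖int(X∖A) = X∖{s} = {t, p, q, v, u, r}
∂A = {t, p, q, v, u, r} minus ∅ = {t, p, q, v, u, r}

int(A) = ∅
cl(A)  = {t, p, q, v, u, r}
∂A     = {t, p, q, v, u, r}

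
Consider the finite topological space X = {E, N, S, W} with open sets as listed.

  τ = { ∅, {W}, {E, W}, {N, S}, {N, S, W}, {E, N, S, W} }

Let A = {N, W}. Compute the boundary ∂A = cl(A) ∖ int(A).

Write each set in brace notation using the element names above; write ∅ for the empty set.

{E, N, S}

open subsets of A: ∅, {W}; so int(A) = {W}
closure: X∖int(X∖A) = X∖∅ = {E, N, S, W}
∂A = {E, N, S, W} minus {W} = {E, N, S}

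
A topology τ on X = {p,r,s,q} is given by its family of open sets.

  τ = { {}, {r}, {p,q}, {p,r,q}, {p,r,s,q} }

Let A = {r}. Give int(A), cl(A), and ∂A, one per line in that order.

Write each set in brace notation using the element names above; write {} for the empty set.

open subsets of A: {}, {r}; so int(A) = {r}
closure: X∖int(X∖A) = X∖{p,q} = {r,s}
∂A = {r,s} minus {r} = {s}

int(A) = {r}
cl(A)  = {r,s}
∂A     = {s}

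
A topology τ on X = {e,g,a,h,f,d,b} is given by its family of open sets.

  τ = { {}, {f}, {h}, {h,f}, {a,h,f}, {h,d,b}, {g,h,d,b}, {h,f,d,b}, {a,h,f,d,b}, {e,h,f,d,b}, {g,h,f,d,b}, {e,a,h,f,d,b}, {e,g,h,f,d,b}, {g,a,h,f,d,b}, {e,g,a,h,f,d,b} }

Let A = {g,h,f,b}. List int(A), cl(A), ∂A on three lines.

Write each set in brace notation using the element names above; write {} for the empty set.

U open, U⊆A: {}, {f}, {h}, {h,f}. int(A) = ⋃ = {h,f}
X∖A={e,a,d}, int(X∖A)={}, hence cl(A)={e,g,a,h,f,d,b}
∂A: remove int from cl → {e,g,a,d,b}

int(A) = {h,f}
cl(A)  = {e,g,a,h,f,d,b}
∂A     = {e,g,a,d,b}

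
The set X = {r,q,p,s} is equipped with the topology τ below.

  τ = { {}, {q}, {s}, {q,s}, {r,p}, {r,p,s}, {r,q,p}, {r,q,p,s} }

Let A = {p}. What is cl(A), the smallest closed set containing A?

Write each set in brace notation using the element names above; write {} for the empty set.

{r,p}

complement {r,q,s}; its interior {q,s}; cl(A) = X∖{q,s} = {r,p}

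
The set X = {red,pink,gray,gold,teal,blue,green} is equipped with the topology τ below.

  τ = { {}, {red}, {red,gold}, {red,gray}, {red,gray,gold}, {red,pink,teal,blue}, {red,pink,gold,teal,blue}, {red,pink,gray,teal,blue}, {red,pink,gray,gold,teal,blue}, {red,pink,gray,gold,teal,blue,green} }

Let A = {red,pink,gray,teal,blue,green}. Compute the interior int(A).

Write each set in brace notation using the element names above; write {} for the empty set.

interior: largest open inside A is {red,pink,gray,teal,blue} (from {}, {red}, {red,gray}, {red,pink,teal,blue}, {red,pink,gray,teal,blue})

{red,pink,gray,teal,blue}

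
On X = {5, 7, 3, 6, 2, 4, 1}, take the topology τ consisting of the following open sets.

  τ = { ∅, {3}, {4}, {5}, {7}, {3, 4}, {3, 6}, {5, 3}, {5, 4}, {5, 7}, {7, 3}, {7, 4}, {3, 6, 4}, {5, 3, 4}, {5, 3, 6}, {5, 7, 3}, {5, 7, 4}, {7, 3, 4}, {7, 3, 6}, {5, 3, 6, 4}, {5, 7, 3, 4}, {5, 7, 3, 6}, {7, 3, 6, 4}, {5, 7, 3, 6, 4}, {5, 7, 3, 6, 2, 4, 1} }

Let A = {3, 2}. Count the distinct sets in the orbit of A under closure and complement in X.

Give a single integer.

cl via duality: int({5, 7, 6, 4, 1}) = {5, 7, 4}, so X∖{5, 7, 4} = {3, 6, 2, 1}
Write k for closure, c for complement:
  1. A     = {3, 2}
  2. kA    = {3, 6, 2, 1}
  3. cA    = {5, 7, 6, 4, 1}
  4. ckA   = {5, 7, 4}
  5. kcA   = {5, 7, 6, 2, 4, 1}
  6. kckA  = {5, 7, 2, 4, 1}
  7. ckcA  = {3}
  8. ckckA = {3, 6}
applying k or c yields no new set

8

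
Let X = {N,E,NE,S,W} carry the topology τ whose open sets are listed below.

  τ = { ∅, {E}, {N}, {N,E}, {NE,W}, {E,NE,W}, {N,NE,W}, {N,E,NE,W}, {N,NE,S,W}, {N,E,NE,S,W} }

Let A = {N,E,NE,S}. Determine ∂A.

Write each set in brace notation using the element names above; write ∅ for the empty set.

opens ⊆ A: ∅, {N}, {E}, {N,E}; union → int = {N,E}
complement {W}; its interior ∅; cl(A) = X∖∅ = {N,E,NE,S,W}
boundary = {N,E,NE,S,W} ∖ {N,E} = {NE,S,W}

{NE,S,W}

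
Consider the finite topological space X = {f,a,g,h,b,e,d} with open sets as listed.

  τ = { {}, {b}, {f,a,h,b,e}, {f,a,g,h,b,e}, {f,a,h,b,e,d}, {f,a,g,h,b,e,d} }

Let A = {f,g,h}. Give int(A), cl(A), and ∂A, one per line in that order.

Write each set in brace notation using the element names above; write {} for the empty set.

int(A) = {}
cl(A)  = {f,a,g,h,e,d}
∂A     = {f,a,g,h,e,d}

U open, U⊆A: {}. int(A) = ⋃ = {}
X∖A={a,b,e,d}, int(X∖A)={b}, hence cl(A)={f,a,g,h,e,d}
∂A: remove int from cl → {f,a,g,h,e,d}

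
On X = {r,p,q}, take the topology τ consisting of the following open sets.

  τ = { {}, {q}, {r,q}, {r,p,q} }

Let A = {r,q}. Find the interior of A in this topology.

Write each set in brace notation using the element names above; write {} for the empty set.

{r,q}

interior: largest open inside A is {r,q} (from {}, {q}, {r,q})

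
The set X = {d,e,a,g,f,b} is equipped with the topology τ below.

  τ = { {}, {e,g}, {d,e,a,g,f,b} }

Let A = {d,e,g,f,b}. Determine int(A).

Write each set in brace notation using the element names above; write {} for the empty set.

{e,g}

interior: largest open inside A is {e,g} (from {}, {e,g})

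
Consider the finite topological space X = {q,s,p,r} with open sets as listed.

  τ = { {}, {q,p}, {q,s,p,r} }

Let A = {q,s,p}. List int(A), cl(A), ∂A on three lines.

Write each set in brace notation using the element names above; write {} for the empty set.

int(A) = {q,p}
cl(A)  = {q,s,p,r}
∂A     = {s,r}

U open, U⊆A: {}, {q,p}. int(A) = ⋃ = {q,p}
X∖A={r}, int(X∖A)={}, hence cl(A)={q,s,p,r}
∂A: remove int from cl → {s,r}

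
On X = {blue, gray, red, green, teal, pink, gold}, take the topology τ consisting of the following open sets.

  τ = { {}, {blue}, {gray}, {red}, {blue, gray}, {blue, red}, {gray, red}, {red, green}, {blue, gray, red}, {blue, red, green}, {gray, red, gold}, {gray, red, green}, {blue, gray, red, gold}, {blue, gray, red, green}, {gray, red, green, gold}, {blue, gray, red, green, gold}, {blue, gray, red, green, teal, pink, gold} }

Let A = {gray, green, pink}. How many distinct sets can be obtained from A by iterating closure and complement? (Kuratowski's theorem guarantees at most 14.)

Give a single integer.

cl via duality: int({blue, red, teal, gold}) = {blue, red}, so X∖{blue, red} = {gray, green, teal, pink, gold}
Write k for closure, c for complement:
  1. A     = {gray, green, pink}
  2. kA    = {gray, green, teal, pink, gold}
  3. cA    = {blue, red, teal, gold}
  4. ckA   = {blue, red}
  5. kcA   = {blue, red, green, teal, pink, gold}
  6. ckcA  = {gray}
  7. kckcA = {gray, teal, pink, gold}
  8. ckckcA = {blue, red, green}
applying k or c yields no new set

8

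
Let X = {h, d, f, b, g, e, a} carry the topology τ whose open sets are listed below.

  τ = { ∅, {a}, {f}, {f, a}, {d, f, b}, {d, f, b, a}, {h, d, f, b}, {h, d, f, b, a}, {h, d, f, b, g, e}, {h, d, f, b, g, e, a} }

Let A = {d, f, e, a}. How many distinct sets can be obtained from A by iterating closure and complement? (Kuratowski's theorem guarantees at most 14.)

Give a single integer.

6

complement {h, b, g}; its interior ∅; cl(A) = X∖∅ = {h, d, f, b, g, e, a}
With k = closure, c = complement:
  1. A     = {d, f, e, a}
  2. kA    = {h, d, f, b, g, e, a}
  3. cA    = {h, b, g}
  4. ckA   = ∅
  5. kcA   = {h, d, b, g, e}
  6. ckcA  = {f, a}
k, c of each give nothing new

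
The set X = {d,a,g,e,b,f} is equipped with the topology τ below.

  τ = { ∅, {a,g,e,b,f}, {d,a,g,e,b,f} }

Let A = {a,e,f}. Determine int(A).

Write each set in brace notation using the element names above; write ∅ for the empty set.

∅

interior: largest open inside A is ∅ (from ∅)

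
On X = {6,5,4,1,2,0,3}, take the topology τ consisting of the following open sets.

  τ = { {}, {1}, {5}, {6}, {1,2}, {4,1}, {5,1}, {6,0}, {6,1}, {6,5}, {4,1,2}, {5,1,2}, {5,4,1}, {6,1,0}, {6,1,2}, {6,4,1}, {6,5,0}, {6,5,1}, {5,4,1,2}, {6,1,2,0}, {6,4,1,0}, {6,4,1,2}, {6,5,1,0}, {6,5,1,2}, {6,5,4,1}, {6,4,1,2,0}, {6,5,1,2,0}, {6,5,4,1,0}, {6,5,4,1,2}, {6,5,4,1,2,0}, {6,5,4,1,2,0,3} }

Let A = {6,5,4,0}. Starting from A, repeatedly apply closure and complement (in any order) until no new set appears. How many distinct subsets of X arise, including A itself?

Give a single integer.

8

X∖A={1,2,3}, int(X∖A)={1,2}, hence cl(A)={6,5,4,0,3}
Orbit (k=closure, c=complement):
  1. A     = {6,5,4,0}
  2. kA    = {6,5,4,0,3}
  3. cA    = {1,2,3}
  4. ckA   = {1,2}
  5. kcA   = {4,1,2,3}
  6. ckcA  = {6,5,0}
  7. kckcA = {6,5,0,3}
  8. ckckcA = {4,1,2}
(closed under both — stop)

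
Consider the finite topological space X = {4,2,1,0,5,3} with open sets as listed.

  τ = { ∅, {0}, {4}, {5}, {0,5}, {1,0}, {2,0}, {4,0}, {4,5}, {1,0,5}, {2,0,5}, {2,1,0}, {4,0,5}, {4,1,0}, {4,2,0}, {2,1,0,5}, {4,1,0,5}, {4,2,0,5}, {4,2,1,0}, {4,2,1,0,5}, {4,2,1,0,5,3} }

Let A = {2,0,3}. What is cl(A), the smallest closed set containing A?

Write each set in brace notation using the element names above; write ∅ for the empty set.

complement {4,1,5}; its interior {4,5}; cl(A) = X∖{4,5} = {2,1,0,3}

{2,1,0,3}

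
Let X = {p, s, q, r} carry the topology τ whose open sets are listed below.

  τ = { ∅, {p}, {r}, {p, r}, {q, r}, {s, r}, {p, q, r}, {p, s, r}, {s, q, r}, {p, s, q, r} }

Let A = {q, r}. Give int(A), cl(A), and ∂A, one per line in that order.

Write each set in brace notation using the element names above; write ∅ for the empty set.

int(A) = {q, r}
cl(A)  = {s, q, r}
∂A     = {s}

U open, U⊆A: ∅, {r}, {q, r}. int(A) = ⋃ = {q, r}
X∖A={p, s}, int(X∖A)={p}, hence cl(A)={s, q, r}
∂A: remove int from cl → {s}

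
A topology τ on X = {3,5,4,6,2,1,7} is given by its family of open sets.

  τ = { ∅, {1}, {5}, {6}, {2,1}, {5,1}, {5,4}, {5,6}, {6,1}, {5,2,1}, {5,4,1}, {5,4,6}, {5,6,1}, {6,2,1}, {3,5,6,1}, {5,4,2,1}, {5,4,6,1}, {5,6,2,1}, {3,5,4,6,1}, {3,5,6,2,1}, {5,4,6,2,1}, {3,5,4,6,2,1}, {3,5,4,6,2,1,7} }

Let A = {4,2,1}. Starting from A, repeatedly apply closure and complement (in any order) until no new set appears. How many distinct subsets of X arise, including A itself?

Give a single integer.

X∖A={3,5,6,7}, int(X∖A)={5,6}, hence cl(A)={3,4,2,1,7}
Orbit (k=closure, c=complement):
  1. A     = {4,2,1}
  2. kA    = {3,4,2,1,7}
  3. cA    = {3,5,6,7}
  4. ckA   = {5,6}
  5. kcA   = {3,5,4,6,7}
  6. ckcA  = {2,1}
  7. kckcA = {3,2,1,7}
  8. ckckcA = {5,4,6}
(closed under both — stop)

8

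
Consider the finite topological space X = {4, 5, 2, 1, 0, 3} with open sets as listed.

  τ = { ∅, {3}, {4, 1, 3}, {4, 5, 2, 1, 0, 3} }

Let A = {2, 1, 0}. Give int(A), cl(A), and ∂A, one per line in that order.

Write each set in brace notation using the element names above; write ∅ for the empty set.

int(A) = ∅
cl(A)  = {4, 5, 2, 1, 0}
∂A     = {4, 5, 2, 1, 0}

U open, U⊆A: ∅. int(A) = ⋃ = ∅
X∖A={4, 5, 3}, int(X∖A)={3}, hence cl(A)={4, 5, 2, 1, 0}
∂A: remove int from cl → {4, 5, 2, 1, 0}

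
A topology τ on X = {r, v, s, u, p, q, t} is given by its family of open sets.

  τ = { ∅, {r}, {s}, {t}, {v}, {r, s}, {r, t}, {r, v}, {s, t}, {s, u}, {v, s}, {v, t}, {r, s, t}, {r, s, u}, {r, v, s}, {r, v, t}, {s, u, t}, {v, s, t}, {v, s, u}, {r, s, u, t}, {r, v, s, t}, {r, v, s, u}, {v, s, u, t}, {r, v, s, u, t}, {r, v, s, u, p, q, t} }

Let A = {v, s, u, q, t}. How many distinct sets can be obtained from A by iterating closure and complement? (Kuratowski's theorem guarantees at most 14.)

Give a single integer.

6

cl via duality: int({r, p}) = {r}, so X∖{r} = {v, s, u, p, q, t}
Write k for closure, c for complement:
  1. A     = {v, s, u, q, t}
  2. kA    = {v, s, u, p, q, t}
  3. cA    = {r, p}
  4. ckA   = {r}
  5. kcA   = {r, p, q}
  6. ckcA  = {v, s, u, t}
applying k or c yields no new set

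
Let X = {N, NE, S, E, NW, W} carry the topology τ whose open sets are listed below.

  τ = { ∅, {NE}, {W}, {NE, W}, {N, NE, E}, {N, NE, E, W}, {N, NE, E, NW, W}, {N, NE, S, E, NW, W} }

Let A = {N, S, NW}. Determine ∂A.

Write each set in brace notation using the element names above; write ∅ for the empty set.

open subsets of A: ∅; so int(A) = ∅
closure: X∖int(X∖A) = X∖{NE, W} = {N, S, E, NW}
∂A = {N, S, E, NW} minus ∅ = {N, S, E, NW}

{N, S, E, NW}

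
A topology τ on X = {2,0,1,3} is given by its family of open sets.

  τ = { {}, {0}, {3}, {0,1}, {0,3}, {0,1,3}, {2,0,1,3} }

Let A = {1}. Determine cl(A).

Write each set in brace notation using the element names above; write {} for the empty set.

complement {2,0,3}; its interior {0,3}; cl(A) = X∖{0,3} = {2,1}

{2,1}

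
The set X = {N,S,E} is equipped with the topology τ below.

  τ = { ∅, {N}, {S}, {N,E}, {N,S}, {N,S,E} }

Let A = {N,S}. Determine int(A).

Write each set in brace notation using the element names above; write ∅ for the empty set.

interior: largest open inside A is {N,S} (from ∅, {S}, {N}, {N,S})

{N,S}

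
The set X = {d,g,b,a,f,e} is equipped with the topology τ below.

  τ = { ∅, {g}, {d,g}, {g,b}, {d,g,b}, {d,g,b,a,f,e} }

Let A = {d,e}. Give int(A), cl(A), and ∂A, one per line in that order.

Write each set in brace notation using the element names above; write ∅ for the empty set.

open subsets of A: ∅; so int(A) = ∅
closure: X∖int(X∖A) = X∖{g,b} = {d,a,f,e}
∂A = {d,a,f,e} minus ∅ = {d,a,f,e}

int(A) = ∅
cl(A)  = {d,a,f,e}
∂A     = {d,a,f,e}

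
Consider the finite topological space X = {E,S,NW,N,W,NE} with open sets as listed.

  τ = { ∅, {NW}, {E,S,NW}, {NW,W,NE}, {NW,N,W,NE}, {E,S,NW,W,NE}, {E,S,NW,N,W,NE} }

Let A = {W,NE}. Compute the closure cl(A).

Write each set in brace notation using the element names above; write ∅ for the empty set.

{N,W,NE}

cl via duality: int({E,S,NW,N}) = {E,S,NW}, so X∖{E,S,NW} = {N,W,NE}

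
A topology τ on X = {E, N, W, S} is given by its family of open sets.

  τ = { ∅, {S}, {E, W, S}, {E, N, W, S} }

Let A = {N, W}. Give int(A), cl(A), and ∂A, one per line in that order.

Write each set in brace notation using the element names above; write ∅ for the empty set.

int(A) = ∅
cl(A)  = {E, N, W}
∂A     = {E, N, W}

interior: largest open inside A is ∅ (from ∅)
cl via duality: int({E, S}) = {S}, so X∖{S} = {E, N, W}
cl∖int = {E, N, W}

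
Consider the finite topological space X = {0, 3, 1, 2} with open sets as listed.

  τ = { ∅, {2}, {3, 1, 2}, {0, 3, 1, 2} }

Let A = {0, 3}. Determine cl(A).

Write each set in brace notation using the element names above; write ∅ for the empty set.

{0, 3, 1}

complement {1, 2}; its interior {2}; cl(A) = X∖{2} = {0, 3, 1}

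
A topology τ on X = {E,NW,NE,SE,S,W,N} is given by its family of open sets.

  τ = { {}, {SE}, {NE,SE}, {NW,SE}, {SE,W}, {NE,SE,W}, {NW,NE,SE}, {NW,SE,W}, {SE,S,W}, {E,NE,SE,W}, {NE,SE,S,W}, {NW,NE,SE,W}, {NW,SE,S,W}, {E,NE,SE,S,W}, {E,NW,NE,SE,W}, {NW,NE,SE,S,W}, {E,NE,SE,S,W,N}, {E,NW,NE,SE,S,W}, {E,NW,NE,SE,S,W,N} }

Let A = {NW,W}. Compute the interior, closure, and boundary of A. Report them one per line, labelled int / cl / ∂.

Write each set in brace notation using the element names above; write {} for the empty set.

open subsets of A: {}; so int(A) = {}
closure: X∖int(X∖A) = X∖{NE,SE} = {E,NW,S,W,N}
∂A = {E,NW,S,W,N} minus {} = {E,NW,S,W,N}

int(A) = {}
cl(A)  = {E,NW,S,W,N}
∂A     = {E,NW,S,W,N}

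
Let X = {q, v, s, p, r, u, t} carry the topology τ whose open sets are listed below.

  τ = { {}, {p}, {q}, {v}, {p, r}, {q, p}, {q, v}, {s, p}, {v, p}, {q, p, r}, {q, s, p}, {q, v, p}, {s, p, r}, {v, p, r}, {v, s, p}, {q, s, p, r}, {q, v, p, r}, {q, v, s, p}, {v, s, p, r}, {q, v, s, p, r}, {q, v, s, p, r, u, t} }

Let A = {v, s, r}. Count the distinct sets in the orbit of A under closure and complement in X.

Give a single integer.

8

X∖A={q, p, u, t}, int(X∖A)={q, p}, hence cl(A)={v, s, r, u, t}
Orbit (k=closure, c=complement):
  1. A     = {v, s, r}
  2. kA    = {v, s, r, u, t}
  3. cA    = {q, p, u, t}
  4. ckA   = {q, p}
  5. kcA   = {q, s, p, r, u, t}
  6. ckcA  = {v}
  7. kckcA = {v, u, t}
  8. ckckcA = {q, s, p, r}
(closed under both — stop)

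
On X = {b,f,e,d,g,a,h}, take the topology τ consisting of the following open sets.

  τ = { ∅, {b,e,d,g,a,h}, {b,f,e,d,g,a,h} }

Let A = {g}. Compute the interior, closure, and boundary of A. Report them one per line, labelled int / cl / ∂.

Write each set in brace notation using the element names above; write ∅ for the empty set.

interior: largest open inside A is ∅ (from ∅)
cl via duality: int({b,f,e,d,a,h}) = ∅, so X∖∅ = {b,f,e,d,g,a,h}
cl∖int = {b,f,e,d,g,a,h}

int(A) = ∅
cl(A)  = {b,f,e,d,g,a,h}
∂A     = {b,f,e,d,g,a,h}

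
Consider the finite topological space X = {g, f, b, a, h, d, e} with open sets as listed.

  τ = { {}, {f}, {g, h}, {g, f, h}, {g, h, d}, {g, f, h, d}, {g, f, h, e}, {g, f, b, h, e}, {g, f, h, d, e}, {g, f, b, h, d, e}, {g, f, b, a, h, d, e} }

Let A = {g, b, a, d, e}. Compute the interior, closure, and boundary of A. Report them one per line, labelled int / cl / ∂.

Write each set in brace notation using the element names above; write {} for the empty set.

int(A) = {}
cl(A)  = {g, b, a, h, d, e}
∂A     = {g, b, a, h, d, e}

interior: largest open inside A is {} (from {})
cl via duality: int({f, h}) = {f}, so X∖{f} = {g, b, a, h, d, e}
cl∖int = {g, b, a, h, d, e}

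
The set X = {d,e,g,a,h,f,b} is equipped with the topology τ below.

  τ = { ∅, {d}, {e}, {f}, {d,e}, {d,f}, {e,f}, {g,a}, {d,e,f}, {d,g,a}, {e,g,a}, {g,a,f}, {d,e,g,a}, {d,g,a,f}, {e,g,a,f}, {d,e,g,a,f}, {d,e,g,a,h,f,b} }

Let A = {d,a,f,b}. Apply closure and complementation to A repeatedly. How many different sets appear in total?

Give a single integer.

cl via duality: int({e,g,h}) = {e}, so X∖{e} = {d,g,a,h,f,b}
Write k for closure, c for complement:
  1. A     = {d,a,f,b}
  2. kA    = {d,g,a,h,f,b}
  3. cA    = {e,g,h}
  4. ckA   = {e}
  5. kcA   = {e,g,a,h,b}
  6. kckA  = {e,h,b}
  7. ckcA  = {d,f}
  8. ckckA = {d,g,a,f}
  9. kckcA = {d,h,f,b}
  10. ckckcA = {e,g,a}
applying k or c yields no new set

10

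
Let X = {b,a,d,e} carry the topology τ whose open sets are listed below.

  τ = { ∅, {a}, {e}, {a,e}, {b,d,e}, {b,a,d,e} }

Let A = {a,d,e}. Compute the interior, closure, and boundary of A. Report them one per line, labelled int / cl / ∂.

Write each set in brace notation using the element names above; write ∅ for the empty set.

int(A) = {a,e}
cl(A)  = {b,a,d,e}
∂A     = {b,d}

opens ⊆ A: ∅, {e}, {a}, {a,e}; union → int = {a,e}
complement {b}; its interior ∅; cl(A) = X∖∅ = {b,a,d,e}
boundary = {b,a,d,e} ∖ {a,e} = {b,d}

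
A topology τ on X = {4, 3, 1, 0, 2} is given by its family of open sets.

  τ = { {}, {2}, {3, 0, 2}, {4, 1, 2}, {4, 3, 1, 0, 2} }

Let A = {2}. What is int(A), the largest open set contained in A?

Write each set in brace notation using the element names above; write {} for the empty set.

{2}

interior: largest open inside A is {2} (from {}, {2})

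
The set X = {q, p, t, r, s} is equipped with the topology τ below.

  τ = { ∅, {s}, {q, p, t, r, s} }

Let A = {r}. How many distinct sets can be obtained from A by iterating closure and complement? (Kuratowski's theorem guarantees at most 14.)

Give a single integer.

6

closure: X∖int(X∖A) = X∖{s} = {q, p, t, r}
Let k=closure and c=complement:
  1. A     = {r}
  2. kA    = {q, p, t, r}
  3. cA    = {q, p, t, s}
  4. ckA   = {s}
  5. kcA   = {q, p, t, r, s}
  6. ckcA  = ∅
— saturated at 6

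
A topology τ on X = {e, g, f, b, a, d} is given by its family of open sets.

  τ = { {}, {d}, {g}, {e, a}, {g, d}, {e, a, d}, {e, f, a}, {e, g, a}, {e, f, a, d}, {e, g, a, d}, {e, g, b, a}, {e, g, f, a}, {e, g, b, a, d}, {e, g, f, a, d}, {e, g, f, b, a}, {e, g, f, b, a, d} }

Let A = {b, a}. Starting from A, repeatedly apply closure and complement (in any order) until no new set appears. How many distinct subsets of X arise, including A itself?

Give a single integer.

X∖A={e, g, f, d}, int(X∖A)={g, d}, hence cl(A)={e, f, b, a}
Orbit (k=closure, c=complement):
  1. A     = {b, a}
  2. kA    = {e, f, b, a}
  3. cA    = {e, g, f, d}
  4. ckA   = {g, d}
  5. kcA   = {e, g, f, b, a, d}
  6. kckA  = {g, b, d}
  7. ckcA  = {}
  8. ckckA = {e, f, a}
(closed under both — stop)

8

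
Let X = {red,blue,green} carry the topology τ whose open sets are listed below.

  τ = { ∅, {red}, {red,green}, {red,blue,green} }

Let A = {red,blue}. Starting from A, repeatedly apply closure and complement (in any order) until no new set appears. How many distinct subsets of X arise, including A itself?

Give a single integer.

6

closure: X∖int(X∖A) = X∖∅ = {red,blue,green}
Let k=closure and c=complement:
  1. A     = {red,blue}
  2. kA    = {red,blue,green}
  3. cA    = {green}
  4. ckA   = ∅
  5. kcA   = {blue,green}
  6. ckcA  = {red}
— saturated at 6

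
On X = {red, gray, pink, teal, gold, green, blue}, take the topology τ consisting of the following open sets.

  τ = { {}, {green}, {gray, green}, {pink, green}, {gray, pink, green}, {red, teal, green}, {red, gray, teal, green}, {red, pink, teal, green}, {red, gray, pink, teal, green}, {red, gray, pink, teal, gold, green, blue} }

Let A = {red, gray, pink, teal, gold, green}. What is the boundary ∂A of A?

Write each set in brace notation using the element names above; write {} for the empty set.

{gold, blue}

opens ⊆ A: {}, {green}, {gray, green}, {pink, green}, {red, teal, green}, {gray, pink, green}, {red, pink, teal, green}, {red, gray, teal, green}, {red, gray, pink, teal, green}; union → int = {red, gray, pink, teal, green}
complement {blue}; its interior {}; cl(A) = X∖{} = {red, gray, pink, teal, gold, green, blue}
boundary = {red, gray, pink, teal, gold, green, blue} ∖ {red, gray, pink, teal, green} = {gold, blue}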